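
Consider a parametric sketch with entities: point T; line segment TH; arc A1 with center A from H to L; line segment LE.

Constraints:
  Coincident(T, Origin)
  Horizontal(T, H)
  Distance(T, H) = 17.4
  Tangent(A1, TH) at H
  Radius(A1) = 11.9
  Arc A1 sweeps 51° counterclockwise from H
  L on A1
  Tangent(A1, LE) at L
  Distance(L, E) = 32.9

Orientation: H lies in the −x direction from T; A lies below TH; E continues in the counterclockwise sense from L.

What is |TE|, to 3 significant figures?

56.0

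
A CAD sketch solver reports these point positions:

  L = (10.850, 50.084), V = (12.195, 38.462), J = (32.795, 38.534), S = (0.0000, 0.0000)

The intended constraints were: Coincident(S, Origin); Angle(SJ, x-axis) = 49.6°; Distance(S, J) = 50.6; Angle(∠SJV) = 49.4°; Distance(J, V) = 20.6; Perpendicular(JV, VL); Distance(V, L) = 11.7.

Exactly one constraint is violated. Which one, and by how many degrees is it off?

Perpendicular(JV, VL) — off by 6.40°.

S = (0.00, 0.00) ✓; SJ at 49.60° ✓; |SJ| = 50.60 ✓; ∠SJV = 49.40° ✓; |JV| = 20.60 ✓; ∠(JV, VL) = 83.60° ✗; |VL| = 11.70 ✓.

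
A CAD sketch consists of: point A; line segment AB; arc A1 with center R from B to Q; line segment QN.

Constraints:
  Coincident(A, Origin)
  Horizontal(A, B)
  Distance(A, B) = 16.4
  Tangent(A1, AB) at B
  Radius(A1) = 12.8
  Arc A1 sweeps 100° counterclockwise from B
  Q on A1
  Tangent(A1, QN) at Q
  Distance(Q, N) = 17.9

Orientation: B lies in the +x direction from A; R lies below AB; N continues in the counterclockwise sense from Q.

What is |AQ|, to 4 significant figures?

15.49

Tangency of A1 to AB means the radius RB is perpendicular to AB, so R = B + (0, -12.8) = (16.40, -12.80). On A1, B sits at bearing 90° from R; a 100° counterclockwise sweep puts Q at bearing 190°, so Q = R + 12.8·(cos 190°, sin 190°) = (3.794, -15.02). Then |AQ| = |Q − A| = 15.49.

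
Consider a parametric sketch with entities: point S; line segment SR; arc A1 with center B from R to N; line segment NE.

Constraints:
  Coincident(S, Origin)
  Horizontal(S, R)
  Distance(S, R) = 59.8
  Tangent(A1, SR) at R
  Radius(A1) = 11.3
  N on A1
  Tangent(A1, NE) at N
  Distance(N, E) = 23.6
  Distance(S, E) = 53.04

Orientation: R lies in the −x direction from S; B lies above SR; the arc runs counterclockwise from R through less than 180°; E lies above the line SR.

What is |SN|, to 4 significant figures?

49.59

Checks: |BN| = 11.30 ✓; ∠(BN, NE) = 90.00° ✓; |NE| = 23.60 ✓; |SE| = 53.04 ✓.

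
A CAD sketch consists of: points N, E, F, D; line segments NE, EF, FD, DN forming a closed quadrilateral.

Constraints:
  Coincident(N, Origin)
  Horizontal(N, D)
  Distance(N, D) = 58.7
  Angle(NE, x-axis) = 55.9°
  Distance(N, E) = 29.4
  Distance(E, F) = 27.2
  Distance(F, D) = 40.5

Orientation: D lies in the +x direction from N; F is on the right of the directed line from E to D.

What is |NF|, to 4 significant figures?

18.51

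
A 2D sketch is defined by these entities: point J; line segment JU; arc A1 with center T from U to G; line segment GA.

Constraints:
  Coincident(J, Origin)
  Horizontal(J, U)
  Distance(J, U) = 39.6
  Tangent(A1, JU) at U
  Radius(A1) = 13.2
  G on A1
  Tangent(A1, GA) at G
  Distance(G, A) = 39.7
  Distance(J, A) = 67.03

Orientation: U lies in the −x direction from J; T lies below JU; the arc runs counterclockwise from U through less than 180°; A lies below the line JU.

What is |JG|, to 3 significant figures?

54.9

Checks: ∠(TU, UJ) = 90.00° ✓; |TU| = 13.20 ✓; |TG| = 13.20 ✓; ∠(TG, GA) = 90.00° ✓; |GA| = 39.70 ✓; |JA| = 67.03 ✓.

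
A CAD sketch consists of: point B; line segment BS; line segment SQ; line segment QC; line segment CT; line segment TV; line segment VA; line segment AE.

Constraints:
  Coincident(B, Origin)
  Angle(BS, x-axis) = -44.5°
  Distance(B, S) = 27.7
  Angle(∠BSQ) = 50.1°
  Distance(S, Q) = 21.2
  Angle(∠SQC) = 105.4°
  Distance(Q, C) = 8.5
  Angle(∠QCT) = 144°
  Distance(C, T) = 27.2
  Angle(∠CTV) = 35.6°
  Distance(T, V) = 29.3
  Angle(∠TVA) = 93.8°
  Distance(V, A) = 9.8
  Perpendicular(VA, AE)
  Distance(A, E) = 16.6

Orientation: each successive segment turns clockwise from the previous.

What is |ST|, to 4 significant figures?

36.41

B is at the origin; BS runs at -44.5° with length 27.7, so S = (19.76, -19.42). ∠BSQ = 50.1° gives SQ at -174.4° from the x-axis; with |SQ| = 21.2, Q = (-1.342, -21.48). ∠SQC = 105.4° gives QC at 111.0° from the x-axis; with |QC| = 8.5, C = (-4.388, -13.55). ∠QCT = 144.0° gives CT at 75.00° from the x-axis; with |CT| = 27.2, T = (2.652, 12.72). Then |ST| = |T − S| = 36.41.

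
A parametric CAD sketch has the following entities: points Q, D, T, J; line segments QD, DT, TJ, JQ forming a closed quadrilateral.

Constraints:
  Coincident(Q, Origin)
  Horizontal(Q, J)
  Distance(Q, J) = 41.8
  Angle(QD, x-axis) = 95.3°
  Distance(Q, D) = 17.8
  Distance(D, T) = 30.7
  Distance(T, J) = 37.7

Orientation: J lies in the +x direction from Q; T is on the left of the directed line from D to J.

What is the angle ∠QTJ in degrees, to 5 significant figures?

63.347°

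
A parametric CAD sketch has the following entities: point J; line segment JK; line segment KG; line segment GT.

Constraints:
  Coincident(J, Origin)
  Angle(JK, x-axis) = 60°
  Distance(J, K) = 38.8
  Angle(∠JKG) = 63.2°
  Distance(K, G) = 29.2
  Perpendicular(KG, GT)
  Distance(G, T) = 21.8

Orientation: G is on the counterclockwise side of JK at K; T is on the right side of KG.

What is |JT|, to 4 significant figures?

57.63

J is at the origin; JK runs at 60.0° with length 38.8, so K = 38.8·(cos 60.0°, sin 60.0°) = (19.40, 33.60). ∠JKG = 63.2°, so KG runs at 60.0° + (180° − 63.2°) = 176.8° from the x-axis; with |KG| = 29.2, G = K + 29.2·(cos 176.8°, sin 176.8°) = (-9.754, 35.23). KG is perpendicular to GT; with |GT| = 21.8 on the right of KG, T = G + 21.8·(0.05582, 0.9984) = (-8.538, 57.00). Then |JT| = |T − J| = 57.63.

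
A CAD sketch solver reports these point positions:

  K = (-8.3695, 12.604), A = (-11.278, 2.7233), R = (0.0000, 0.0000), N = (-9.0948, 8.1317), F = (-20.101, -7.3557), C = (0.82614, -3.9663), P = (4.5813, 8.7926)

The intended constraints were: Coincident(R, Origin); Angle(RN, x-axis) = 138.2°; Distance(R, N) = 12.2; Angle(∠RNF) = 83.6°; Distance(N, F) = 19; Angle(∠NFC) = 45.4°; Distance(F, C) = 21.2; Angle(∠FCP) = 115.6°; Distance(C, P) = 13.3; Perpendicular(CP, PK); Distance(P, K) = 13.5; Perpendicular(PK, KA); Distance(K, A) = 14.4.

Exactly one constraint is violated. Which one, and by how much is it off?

Distance(K, A) = 14.4 — off by 4.10.

R = (0.00, 0.00) ✓; RN at 138.2° ✓; |RN| = 12.20 ✓; ∠RNF = 83.60° ✓; |NF| = 19.00 ✓; ∠NFC = 45.40° ✓; |FC| = 21.20 ✓; ∠FCP = 115.6° ✓; |CP| = 13.30 ✓; ∠(CP, PK) = 90.00° ✓; |PK| = 13.50 ✓; ∠(PK, KA) = 90.00° ✓; |KA| = 10.30 ✗.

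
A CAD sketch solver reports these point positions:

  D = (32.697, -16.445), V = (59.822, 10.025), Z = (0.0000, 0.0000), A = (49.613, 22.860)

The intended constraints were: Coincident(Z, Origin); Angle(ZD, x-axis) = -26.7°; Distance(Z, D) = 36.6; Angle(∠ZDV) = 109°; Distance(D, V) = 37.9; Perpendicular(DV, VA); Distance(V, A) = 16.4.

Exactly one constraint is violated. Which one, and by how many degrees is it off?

Perpendicular(DV, VA) — off by 5.80°.

Z = (0.00, 0.00) ✓; ZD at -26.70° ✓; |ZD| = 36.60 ✓; ∠ZDV = 109.0° ✓; |DV| = 37.90 ✓; ∠(DV, VA) = 84.20° ✗; |VA| = 16.40 ✓.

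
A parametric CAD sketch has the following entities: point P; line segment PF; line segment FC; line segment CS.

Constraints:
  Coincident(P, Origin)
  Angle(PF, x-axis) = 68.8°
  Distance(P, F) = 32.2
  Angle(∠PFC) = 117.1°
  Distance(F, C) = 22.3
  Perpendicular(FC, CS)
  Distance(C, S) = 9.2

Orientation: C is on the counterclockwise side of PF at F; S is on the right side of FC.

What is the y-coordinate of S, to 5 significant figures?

52.791

P is at the origin; PF runs at 68.8° with length 32.2, so F = 32.2·(cos 68.8°, sin 68.8°) = (11.644, 30.021). ∠PFC = 117.1°, so FC runs at 68.8° + (180° − 117.1°) = 131.70° from the x-axis; with |FC| = 22.3, C = F + 22.3·(cos 131.70°, sin 131.70°) = (-3.1903, 46.671). FC ⟂ CS; with |CS| = 9.2 on the right of FC, S = C + 9.2·(0.74664, 0.66523) = (3.6787, 52.791). So S.y = 52.791.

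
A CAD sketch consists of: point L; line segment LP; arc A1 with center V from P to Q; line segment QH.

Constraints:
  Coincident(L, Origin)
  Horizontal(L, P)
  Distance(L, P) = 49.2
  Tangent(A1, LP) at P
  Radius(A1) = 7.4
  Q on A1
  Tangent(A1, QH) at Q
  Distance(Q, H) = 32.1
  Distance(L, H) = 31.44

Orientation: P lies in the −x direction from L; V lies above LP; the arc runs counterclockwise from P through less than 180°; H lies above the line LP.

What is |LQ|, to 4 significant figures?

44.22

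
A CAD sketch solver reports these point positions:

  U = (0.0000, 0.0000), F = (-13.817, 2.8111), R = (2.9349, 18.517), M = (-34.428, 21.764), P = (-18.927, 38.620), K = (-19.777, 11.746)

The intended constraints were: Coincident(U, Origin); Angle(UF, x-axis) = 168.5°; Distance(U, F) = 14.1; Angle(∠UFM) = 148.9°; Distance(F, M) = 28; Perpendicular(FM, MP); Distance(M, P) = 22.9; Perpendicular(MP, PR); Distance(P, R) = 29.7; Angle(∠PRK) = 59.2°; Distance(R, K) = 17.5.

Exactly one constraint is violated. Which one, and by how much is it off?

Distance(R, K) = 17.5 — off by 6.20.

U = (0.00, 0.00) ✓; UF at 168.5° ✓; |UF| = 14.10 ✓; ∠UFM = 148.9° ✓; |FM| = 28.00 ✓; ∠(FM, MP) = 90.00° ✓; |MP| = 22.90 ✓; ∠(MP, PR) = 90.00° ✓; |PR| = 29.70 ✓; ∠PRK = 59.20° ✓; |RK| = 23.70 ✗.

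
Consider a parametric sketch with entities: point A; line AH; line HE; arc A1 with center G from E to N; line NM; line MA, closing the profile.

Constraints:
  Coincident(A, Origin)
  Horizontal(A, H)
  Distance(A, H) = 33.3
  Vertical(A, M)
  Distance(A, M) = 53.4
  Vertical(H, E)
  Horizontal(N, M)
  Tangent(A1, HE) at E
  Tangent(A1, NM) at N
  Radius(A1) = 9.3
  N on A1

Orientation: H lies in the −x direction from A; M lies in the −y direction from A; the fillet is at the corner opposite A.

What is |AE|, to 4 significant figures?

55.26

A is at the origin; AH is horizontal with |AH| = 33.3 and H on the −x side, so H = (-33.30, 0.000). A and M share the same x with |AM| = 53.4 and M on the −y side, so M = (0.000, -53.40). The virtual corner opposite A is at (-33.30, -53.40). A1 meets HE tangentially, so GE is at right angles to HE and the tangent condition forces GN to be normal to NM, with radius 9.3, so the center G sits 9.3 in from both sides at G = (-24.00, -44.10). That places the tangent points at E = (-33.30, -44.10) on HE and N = (-24.00, -53.40) on NM. Then |AE| = |E − A| = 55.26.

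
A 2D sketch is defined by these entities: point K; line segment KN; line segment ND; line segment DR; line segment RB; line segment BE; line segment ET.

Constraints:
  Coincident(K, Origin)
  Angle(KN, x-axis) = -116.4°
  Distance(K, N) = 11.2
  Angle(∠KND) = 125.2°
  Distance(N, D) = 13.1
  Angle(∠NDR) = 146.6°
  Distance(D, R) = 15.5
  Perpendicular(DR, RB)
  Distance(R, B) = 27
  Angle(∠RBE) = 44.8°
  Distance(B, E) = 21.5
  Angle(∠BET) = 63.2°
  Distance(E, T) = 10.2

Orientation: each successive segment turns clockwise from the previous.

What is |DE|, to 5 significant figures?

11.749

K is at the origin; KN runs at -116.4° with length 11.2, so N = (-4.9799, -10.032). ∠KND = 125.2° gives ND at -171.20° from the x-axis; with |ND| = 13.1, D = (-17.926, -12.036). ∠NDR = 146.6° gives DR at 155.40° from the x-axis; with |DR| = 15.5, R = (-32.019, -5.5837). DR ⟂ RB, so RB runs at 65.400°; with |RB| = 27.0, B = (-20.779, 18.966). ∠RBE = 44.8° gives BE at -69.800° from the x-axis; with |BE| = 21.5, E = (-13.355, -1.2120). Then |DE| = |E − D| = 11.749.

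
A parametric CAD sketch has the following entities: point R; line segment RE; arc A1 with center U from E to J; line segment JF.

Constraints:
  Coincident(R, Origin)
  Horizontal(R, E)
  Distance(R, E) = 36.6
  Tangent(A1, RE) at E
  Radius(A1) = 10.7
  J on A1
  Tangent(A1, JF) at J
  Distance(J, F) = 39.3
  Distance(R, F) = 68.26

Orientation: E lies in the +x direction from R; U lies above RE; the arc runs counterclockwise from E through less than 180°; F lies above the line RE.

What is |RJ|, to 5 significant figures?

48.560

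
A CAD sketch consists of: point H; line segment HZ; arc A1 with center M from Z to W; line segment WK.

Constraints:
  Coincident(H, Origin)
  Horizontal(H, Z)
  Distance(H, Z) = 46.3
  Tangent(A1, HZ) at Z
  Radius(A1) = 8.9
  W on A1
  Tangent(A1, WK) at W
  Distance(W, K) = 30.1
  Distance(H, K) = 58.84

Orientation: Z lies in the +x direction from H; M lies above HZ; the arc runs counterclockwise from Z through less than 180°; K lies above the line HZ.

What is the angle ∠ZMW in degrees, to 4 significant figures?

112.4°

H is at the origin; HZ is horizontal with |HZ| = 46.3 and Z on the +x side, so Z = (46.30, 0.000). The tangent condition forces MZ to be normal to HZ, so M = Z + (0, 8.9) = (46.30, 8.900). Since MW ⟂ WK (tangency), |MK| = √(8.9² + 30.1²) = 31.39 regardless of where W sits on A1. So K lies on both circle(H, 58.84) and circle(M, 31.39); the above-HZ intersection is K = (43.04, 40.12). W is the foot of the tangent from K: W = (54.53, 12.30).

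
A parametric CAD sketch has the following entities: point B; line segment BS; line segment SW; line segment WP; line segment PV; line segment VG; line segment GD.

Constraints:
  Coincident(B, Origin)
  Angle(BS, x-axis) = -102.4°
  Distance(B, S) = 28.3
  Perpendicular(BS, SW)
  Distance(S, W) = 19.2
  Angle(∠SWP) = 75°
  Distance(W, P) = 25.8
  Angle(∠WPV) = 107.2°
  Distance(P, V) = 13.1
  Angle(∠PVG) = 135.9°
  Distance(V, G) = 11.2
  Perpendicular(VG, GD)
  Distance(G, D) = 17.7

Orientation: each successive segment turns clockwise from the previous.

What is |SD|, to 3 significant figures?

5.59

∠PVG = 135.9° gives VG at -54.3° from the x-axis; with |VG| = 11.2, G = (6.47, -12.0). VG is perpendicular to GD, so GD runs at -144°; with |GD| = 17.7, D = (-7.90, -22.4). Then |SD| = |D − S| = 5.59.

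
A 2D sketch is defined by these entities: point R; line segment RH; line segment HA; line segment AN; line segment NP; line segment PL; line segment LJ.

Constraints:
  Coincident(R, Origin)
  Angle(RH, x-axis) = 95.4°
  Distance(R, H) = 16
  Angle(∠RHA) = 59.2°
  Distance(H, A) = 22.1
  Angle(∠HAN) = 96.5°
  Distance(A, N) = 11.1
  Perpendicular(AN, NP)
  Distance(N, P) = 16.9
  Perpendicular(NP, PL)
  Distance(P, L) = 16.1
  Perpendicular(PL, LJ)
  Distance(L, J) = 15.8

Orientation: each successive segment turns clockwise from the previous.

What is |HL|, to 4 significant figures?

5.641

R is at the origin; RH runs at 95.4° with length 16.0, so H = (-1.506, 15.93). ∠RHA = 59.2° gives HA at -25.40° from the x-axis; with |HA| = 22.1, A = (18.46, 6.450). ∠HAN = 96.5° gives AN at -108.9° from the x-axis; with |AN| = 11.1, N = (14.86, -4.052). AN ⟂ NP, so NP runs at 161.1°; with |NP| = 16.9, P = (-1.126, 1.422). NP is perpendicular to PL, so PL runs at 71.10°; with |PL| = 16.1, L = (4.089, 16.65). Then |HL| = |L − H| = 5.641.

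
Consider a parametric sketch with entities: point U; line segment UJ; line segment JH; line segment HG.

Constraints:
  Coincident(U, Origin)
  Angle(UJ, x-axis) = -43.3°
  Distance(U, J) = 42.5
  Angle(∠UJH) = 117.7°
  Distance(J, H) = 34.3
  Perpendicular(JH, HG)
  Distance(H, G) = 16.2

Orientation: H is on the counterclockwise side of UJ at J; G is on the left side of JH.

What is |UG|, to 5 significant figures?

58.148

U is at the origin; UJ runs at -43.3° with length 42.5, so J = 42.5·(cos -43.3°, sin -43.3°) = (30.930, -29.147). ∠UJH = 117.7°, so JH runs at -43.3° + (180° − 117.7°) = 19.000° from the x-axis; with |JH| = 34.3, H = J + 34.3·(cos 19.000°, sin 19.000°) = (63.362, -17.980). The perpendicularity gives HG at right angles to JH; with |HG| = 16.2 on the left of JH, G = H + 16.2·(-0.32557, 0.94552) = (58.087, -2.6629). Then |UG| = |G − U| = 58.148.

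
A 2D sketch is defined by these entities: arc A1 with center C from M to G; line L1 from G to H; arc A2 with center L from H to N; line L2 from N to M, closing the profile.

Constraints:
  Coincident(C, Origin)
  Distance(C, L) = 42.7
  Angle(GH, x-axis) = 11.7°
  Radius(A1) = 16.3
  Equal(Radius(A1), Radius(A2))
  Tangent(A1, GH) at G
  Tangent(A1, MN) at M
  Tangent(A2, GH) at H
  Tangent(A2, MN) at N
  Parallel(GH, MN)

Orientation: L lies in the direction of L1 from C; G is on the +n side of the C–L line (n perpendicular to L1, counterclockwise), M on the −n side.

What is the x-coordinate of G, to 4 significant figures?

-3.305

The slot axis is L1's direction at 11.7°, so u = (cos 11.7°, sin 11.7°) = (0.9792, 0.2028) and n = (−sin 11.7°, cos 11.7°) = (-0.2028, 0.9792). C is at the origin and L lies 42.7 along u from C, so L = 42.7·u = (41.81, 8.659). Tangency of A1 to both parallel lines with radius 16.3 puts G and M at C ± 16.3·n: G = (-3.305, 15.96), M = (3.305, -15.96). So G.x = -3.305.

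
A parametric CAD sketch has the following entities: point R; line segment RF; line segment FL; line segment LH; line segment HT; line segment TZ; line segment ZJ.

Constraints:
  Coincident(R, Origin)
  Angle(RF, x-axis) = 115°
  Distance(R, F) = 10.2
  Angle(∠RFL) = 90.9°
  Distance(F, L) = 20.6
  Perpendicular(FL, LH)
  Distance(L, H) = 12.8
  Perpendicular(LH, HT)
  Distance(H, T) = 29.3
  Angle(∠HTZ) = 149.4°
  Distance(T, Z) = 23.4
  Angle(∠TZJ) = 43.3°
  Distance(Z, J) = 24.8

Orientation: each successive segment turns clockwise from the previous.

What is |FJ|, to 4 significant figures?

6.514

∠HTZ = 149.4° gives TZ at 175.3° from the x-axis; with |TZ| = 23.4, Z = (-29.87, -4.153). ∠TZJ = 43.3° gives ZJ at 38.60° from the x-axis; with |ZJ| = 24.8, J = (-10.49, 11.32). Then |FJ| = |J − F| = 6.514.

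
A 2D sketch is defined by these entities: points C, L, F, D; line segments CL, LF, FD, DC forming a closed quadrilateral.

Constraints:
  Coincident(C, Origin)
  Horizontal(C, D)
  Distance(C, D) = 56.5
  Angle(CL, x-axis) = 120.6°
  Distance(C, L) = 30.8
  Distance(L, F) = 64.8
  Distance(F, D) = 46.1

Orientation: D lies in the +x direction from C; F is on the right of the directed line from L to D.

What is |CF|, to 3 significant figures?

34.1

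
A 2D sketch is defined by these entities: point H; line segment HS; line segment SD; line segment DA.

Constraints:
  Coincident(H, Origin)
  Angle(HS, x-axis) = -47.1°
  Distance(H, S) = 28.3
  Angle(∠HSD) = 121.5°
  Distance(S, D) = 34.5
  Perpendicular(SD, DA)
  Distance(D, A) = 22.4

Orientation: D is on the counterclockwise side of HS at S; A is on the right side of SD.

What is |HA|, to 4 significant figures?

67.78

H is at the origin; HS runs at -47.1° with length 28.3, so S = 28.3·(cos -47.1°, sin -47.1°) = (19.26, -20.73). ∠HSD = 121.5°, so SD runs at -47.1° + (180° − 121.5°) = 11.40° from the x-axis; with |SD| = 34.5, D = S + 34.5·(cos 11.40°, sin 11.40°) = (53.08, -13.91). SD is perpendicular to DA; with |DA| = 22.4 on the right of SD, A = D + 22.4·(0.1977, -0.9803) = (57.51, -35.87). Then |HA| = |A − H| = 67.78.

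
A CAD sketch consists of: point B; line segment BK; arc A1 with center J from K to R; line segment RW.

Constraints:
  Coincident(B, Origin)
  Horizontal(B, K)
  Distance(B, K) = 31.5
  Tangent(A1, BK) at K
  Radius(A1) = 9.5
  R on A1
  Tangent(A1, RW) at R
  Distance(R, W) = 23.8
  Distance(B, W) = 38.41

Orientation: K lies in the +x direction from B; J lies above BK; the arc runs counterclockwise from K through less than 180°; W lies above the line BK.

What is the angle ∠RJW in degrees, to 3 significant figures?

68.2°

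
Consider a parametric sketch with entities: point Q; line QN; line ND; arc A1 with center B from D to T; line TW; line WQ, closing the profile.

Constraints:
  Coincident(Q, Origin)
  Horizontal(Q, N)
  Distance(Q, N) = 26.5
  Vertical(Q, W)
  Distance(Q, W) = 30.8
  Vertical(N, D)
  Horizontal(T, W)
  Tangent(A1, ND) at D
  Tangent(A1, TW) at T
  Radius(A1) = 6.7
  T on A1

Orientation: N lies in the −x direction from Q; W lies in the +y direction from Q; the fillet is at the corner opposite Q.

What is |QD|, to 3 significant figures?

35.8

The virtual corner opposite Q is at (-26.5, 30.8). Since A1 is tangent to ND there, BD ⟂ ND and A1 meets TW tangentially, so BT is at right angles to TW, with radius 6.7, so the center B sits 6.7 in from both sides at B = (-19.8, 24.1). That places the tangent points at D = (-26.5, 24.1) on ND and T = (-19.8, 30.8) on TW. Then |QD| = |D − Q| = 35.8.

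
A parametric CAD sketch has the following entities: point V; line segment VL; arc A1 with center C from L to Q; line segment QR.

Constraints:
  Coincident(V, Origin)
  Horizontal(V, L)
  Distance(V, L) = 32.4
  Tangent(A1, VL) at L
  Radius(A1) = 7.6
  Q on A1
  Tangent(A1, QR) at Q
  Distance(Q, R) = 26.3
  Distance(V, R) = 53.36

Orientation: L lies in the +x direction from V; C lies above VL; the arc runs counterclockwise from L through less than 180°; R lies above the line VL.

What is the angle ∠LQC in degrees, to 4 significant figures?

46.80°

V is at the origin; VL is horizontal with |VL| = 32.4 and L on the +x side, so L = (32.40, 0.000). The tangent condition forces CL to be normal to VL, so C = L + (0, 7.6) = (32.40, 7.600). Since CQ ⟂ QR (tangency), |CR| = √(7.6² + 26.3²) = 27.38 regardless of where Q sits on A1. So R lies on both circle(V, 53.36) and circle(C, 27.38); the above-VL intersection is R = (41.64, 33.37). Q is the foot of the tangent from R: Q = (39.98, 7.122).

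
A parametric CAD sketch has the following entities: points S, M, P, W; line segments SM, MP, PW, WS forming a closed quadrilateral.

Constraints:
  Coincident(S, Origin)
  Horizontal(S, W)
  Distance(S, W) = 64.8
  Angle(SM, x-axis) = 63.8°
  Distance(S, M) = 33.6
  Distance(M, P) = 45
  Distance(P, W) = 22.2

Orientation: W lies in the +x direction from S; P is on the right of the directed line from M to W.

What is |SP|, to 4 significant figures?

43.40

Checks: |MP| = 45.00 ✓; |PW| = 22.20 ✓.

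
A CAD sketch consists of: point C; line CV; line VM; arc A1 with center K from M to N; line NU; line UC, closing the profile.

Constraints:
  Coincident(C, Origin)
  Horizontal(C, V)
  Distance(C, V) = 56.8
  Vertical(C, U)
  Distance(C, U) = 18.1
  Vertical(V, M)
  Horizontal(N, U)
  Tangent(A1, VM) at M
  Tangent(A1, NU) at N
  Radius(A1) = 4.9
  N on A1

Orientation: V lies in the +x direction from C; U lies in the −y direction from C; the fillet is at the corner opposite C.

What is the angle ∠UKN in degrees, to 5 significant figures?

84.607°

C is at the origin; CV is horizontal with |CV| = 56.8 and V on the +x side, so V = (56.800, 0.0000). C and U share the same x with |CU| = 18.1 and U on the −y side, so U = (0.0000, -18.100). The virtual corner opposite C is at (56.800, -18.100). Since A1 is tangent to VM there, KM ⟂ VM and tangency of A1 to NU means the radius KN is perpendicular to NU, with radius 4.9, so the center K sits 4.9 in from both sides at K = (51.900, -13.200). That places the tangent points at M = (56.800, -13.200) on VM and N = (51.900, -18.100) on NU. Then cos ∠UKN = KU·KN / (|KU||KN|), giving 84.607°.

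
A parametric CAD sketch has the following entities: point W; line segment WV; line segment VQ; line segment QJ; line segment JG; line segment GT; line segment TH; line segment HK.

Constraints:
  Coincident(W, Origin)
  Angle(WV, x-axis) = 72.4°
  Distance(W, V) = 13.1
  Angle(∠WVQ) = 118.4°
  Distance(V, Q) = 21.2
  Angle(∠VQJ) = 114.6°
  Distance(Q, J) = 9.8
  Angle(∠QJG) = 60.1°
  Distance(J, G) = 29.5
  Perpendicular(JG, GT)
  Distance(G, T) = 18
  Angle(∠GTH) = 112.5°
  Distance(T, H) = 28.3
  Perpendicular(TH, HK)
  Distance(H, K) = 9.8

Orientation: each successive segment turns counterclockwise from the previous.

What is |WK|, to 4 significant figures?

40.42

W is at the origin; WV runs at 72.4° with length 13.1, so V = (3.961, 12.49). ∠WVQ = 118.4° gives VQ at 134.0° from the x-axis; with |VQ| = 21.2, Q = (-10.77, 27.74). ∠VQJ = 114.6° gives QJ at -160.6° from the x-axis; with |QJ| = 9.8, J = (-20.01, 24.48). ∠QJG = 60.1° gives JG at -40.70° from the x-axis; with |JG| = 29.5, G = (2.356, 5.245). The perpendicularity gives GT at right angles to JG, so GT runs at 49.30°; with |GT| = 18.0, T = (14.09, 18.89). ∠GTH = 112.5° gives TH at 116.8° from the x-axis; with |TH| = 28.3, H = (1.334, 44.15). TH ⟂ HK, so HK runs at -153.2°; with |HK| = 9.8, K = (-7.414, 39.73). Then |WK| = |K − W| = 40.42.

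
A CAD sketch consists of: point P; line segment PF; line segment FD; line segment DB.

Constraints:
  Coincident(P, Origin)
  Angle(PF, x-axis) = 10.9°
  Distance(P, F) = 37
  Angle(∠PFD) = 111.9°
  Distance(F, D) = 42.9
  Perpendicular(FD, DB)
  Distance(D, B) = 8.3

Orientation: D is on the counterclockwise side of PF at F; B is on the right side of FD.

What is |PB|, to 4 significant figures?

70.94

P is at the origin; PF runs at 10.9° with length 37.0, so F = 37.0·(cos 10.9°, sin 10.9°) = (36.33, 6.997). ∠PFD = 111.9°, so FD runs at 10.9° + (180° − 111.9°) = 79.00° from the x-axis; with |FD| = 42.9, D = F + 42.9·(cos 79.00°, sin 79.00°) = (44.52, 49.11). The perpendicularity gives DB at right angles to FD; with |DB| = 8.3 on the right of FD, B = D + 8.3·(0.9816, -0.1908) = (52.67, 47.52). Then |PB| = |B − P| = 70.94.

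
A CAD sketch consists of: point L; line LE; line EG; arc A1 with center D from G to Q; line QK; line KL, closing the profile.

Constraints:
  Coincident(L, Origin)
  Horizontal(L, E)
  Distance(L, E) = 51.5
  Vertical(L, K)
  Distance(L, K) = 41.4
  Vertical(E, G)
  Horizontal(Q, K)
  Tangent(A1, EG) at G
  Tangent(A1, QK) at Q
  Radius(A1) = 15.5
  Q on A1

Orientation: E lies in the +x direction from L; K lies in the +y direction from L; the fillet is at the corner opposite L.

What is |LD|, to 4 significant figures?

44.35

L and K share the same x with |LK| = 41.4 and K on the +y side, so K = (0.000, 41.40). The virtual corner opposite L is at (51.50, 41.40). The tangent condition forces DG to be normal to EG and tangency of A1 to QK means the radius DQ is perpendicular to QK, with radius 15.5, so the center D sits 15.5 in from both sides at D = (36.00, 25.90). Then |LD| = |D − L| = 44.35.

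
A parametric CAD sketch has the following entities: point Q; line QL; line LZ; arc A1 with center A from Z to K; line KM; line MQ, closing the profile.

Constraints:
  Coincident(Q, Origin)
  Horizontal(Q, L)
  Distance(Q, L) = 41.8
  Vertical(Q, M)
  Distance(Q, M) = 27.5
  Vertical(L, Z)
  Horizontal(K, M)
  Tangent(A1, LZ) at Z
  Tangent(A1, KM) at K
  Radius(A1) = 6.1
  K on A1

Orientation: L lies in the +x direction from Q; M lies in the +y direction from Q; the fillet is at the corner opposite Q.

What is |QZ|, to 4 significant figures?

46.96

The virtual corner opposite Q is at (41.80, 27.50). Since A1 is tangent to LZ there, AZ ⟂ LZ and tangency of A1 to KM means the radius AK is perpendicular to KM, with radius 6.1, so the center A sits 6.1 in from both sides at A = (35.70, 21.40). That places the tangent points at Z = (41.80, 21.40) on LZ and K = (35.70, 27.50) on KM. Then |QZ| = |Z − Q| = 46.96.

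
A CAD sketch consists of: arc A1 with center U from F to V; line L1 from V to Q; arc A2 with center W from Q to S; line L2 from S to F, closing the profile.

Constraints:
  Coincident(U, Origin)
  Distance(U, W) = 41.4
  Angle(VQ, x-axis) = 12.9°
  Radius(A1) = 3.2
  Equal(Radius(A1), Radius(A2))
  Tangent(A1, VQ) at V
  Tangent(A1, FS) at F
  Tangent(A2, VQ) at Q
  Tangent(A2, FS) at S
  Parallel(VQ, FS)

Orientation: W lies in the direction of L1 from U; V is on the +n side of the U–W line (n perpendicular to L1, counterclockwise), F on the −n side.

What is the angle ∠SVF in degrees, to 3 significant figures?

81.2°

The slot axis is L1's direction at 12.9°, so u = (cos 12.9°, sin 12.9°) = (0.975, 0.223) and n = (−sin 12.9°, cos 12.9°) = (-0.223, 0.975). U is at the origin and W lies 41.4 along u from U, so W = 41.4·u = (40.4, 9.24). Tangency of A1 to both parallel lines with radius 3.2 puts V and F at U ± 3.2·n: V = (-0.714, 3.12), F = (0.714, -3.12). Equal radii place Q and S the same way about W: Q = W + 3.2·n = (39.6, 12.4), S = W − 3.2·n = (41.1, 6.12). Then cos ∠SVF = VS·VF / (|VS||VF|), giving 81.2°.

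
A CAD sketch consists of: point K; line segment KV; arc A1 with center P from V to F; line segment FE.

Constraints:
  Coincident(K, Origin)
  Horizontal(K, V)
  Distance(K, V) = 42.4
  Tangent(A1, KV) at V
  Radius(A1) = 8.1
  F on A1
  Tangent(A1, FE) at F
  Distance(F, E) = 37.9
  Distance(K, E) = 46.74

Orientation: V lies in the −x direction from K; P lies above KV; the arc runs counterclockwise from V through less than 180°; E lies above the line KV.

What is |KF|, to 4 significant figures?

35.18

K is at the origin; K and V share the same y with |KV| = 42.4 and V on the −x side, so V = (-42.40, 0.000). Tangency of A1 to KV means the radius PV is perpendicular to KV, so P = V + (0, 8.1) = (-42.40, 8.100). Since PF ⟂ FE (tangency), |PE| = √(8.1² + 37.9²) = 38.76 regardless of where F sits on A1. So E lies on both circle(K, 46.74) and circle(P, 38.76); the above-KV intersection is E = (-22.16, 41.15). F is the foot of the tangent from E: F = (-34.76, 5.407).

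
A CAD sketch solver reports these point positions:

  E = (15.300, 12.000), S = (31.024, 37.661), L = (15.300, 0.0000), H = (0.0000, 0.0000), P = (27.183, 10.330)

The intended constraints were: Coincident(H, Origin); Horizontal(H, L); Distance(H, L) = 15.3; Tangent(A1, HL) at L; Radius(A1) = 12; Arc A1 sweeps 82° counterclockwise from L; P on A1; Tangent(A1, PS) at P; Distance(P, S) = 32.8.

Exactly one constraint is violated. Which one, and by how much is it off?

Distance(P, S) = 32.8 — off by 5.20.

H = (0.00, 0.00) ✓; H.y = 0.00, L.y = 0.00 ✓; |HL| = 15.30 ✓; ∠(EL, LH) = 90.00° ✓; |EL| = 12.00 ✓; bearing(E→P) − bearing(E→L) = 82.00° ✓; |EP| = 12.00 ✓; ∠(EP, PS) = 90.00° ✓; |PS| = 27.60 ✗.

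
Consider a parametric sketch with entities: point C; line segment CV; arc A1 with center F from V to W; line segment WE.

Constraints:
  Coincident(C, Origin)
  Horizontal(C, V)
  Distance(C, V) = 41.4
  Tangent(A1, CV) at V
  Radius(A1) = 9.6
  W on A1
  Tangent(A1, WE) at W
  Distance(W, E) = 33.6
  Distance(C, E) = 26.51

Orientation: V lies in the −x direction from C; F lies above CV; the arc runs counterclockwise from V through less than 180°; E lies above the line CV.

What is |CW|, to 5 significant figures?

35.134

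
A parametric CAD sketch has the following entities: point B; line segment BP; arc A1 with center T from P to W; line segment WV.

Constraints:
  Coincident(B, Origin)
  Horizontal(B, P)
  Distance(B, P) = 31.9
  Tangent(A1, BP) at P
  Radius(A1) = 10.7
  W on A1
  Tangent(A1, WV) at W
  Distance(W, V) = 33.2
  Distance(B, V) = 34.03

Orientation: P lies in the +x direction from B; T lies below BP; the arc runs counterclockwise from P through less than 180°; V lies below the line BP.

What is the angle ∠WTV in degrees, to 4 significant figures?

72.14°

B is at the origin; B and P share the same y with |BP| = 31.9 and P on the +x side, so P = (31.90, 0.000). Tangency of A1 to BP means the radius TP is perpendicular to BP, so T = P + (0, -10.7) = (31.90, -10.70). Since TW ⟂ WV (tangency), |TV| = √(10.7² + 33.2²) = 34.88 regardless of where W sits on A1. So V lies on both circle(B, 34.03) and circle(T, 34.88); the below-BP intersection is V = (5.564, -33.57). W is the foot of the tangent from V: W = (22.74, -5.163).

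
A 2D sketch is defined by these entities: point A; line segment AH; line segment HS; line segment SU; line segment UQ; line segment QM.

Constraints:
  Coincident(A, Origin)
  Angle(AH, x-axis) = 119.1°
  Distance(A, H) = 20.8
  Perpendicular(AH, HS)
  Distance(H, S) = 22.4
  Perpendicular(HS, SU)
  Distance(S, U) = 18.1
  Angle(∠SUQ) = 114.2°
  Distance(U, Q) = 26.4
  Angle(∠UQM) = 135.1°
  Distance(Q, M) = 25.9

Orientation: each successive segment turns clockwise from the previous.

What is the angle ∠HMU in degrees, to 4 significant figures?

35.37°

A is at the origin; AH runs at 119.1° with length 20.8, so H = (-10.12, 18.17). AH is perpendicular to HS, so HS runs at 29.10°; with |HS| = 22.4, S = (9.457, 29.07). HS ⟂ SU, so SU runs at -60.90°; with |SU| = 18.1, U = (18.26, 13.25). ∠SUQ = 114.2° gives UQ at -126.7° from the x-axis; with |UQ| = 26.4, Q = (2.482, -7.914). ∠UQM = 135.1° gives QM at -171.6° from the x-axis; with |QM| = 25.9, M = (-23.14, -11.70). Then cos ∠HMU = MH·MU / (|MH||MU|), giving 35.37°.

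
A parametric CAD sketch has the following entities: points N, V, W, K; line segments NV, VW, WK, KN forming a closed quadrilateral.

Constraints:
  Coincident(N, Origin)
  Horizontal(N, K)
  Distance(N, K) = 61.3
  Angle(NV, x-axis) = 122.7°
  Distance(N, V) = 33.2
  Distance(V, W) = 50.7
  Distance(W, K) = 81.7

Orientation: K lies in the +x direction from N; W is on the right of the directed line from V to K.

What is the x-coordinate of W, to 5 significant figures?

-17.167

N is at the origin; N and K share the same y with |NK| = 61.3 and K in +x, so K = (61.3, 0). NV runs at 122.7° with |NV| = 33.2, so V = (-17.936, 27.938). W is determined by |VW| = 50.7 and |WK| = 81.7 together: it lies at the intersection of circle(V, 50.7) and circle(K, 81.7). With |VK| = 84.017, the foot of the radical line on VK is 17.583 from V and the perpendicular offset is √(50.7² − 17.583²) = 47.554. Taking the right-of-VK solution: W = (-17.167, -22.756).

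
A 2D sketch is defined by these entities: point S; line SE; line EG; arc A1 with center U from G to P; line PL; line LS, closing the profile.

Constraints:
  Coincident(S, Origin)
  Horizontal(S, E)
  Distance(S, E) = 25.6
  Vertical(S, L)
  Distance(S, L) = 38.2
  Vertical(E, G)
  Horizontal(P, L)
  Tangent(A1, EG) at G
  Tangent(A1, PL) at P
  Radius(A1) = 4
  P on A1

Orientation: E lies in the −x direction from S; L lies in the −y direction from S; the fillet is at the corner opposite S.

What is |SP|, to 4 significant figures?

43.88

S is at the origin; SE is horizontal with |SE| = 25.6 and E on the −x side, so E = (-25.60, 0.000). S and L share the same x with |SL| = 38.2 and L on the −y side, so L = (0.000, -38.20). The virtual corner opposite S is at (-25.60, -38.20). A1 meets EG tangentially, so UG is at right angles to EG and since A1 is tangent to PL there, UP ⟂ PL, with radius 4.0, so the center U sits 4.0 in from both sides at U = (-21.60, -34.20). That places the tangent points at G = (-25.60, -34.20) on EG and P = (-21.60, -38.20) on PL. Then |SP| = |P − S| = 43.88.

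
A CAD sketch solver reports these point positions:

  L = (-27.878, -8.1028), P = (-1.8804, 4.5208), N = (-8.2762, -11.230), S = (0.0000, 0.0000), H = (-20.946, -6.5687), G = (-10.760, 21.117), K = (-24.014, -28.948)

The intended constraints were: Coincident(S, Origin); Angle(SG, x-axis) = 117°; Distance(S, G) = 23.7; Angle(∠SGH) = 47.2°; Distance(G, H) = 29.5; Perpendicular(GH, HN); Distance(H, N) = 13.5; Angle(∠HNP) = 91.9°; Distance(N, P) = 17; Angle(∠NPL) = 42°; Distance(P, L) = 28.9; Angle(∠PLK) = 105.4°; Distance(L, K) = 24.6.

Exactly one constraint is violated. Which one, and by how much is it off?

Distance(L, K) = 24.6 — off by 3.40.

S = (0.00, 0.00) ✓; SG at 117.0° ✓; |SG| = 23.70 ✓; ∠SGH = 47.20° ✓; |GH| = 29.50 ✓; ∠(GH, HN) = 90.00° ✓; |HN| = 13.50 ✓; ∠HNP = 91.90° ✓; |NP| = 17.00 ✓; ∠NPL = 42.00° ✓; |PL| = 28.90 ✓; ∠PLK = 105.4° ✓; |LK| = 21.20 ✗.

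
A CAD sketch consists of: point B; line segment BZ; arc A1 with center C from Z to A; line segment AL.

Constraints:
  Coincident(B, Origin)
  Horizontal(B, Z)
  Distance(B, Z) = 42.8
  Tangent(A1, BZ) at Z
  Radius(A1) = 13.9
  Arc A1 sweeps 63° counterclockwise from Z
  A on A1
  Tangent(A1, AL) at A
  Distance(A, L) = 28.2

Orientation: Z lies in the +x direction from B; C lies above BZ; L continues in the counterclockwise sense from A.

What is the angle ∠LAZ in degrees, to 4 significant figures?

148.5°

B is at the origin; BZ is horizontal with |BZ| = 42.8 and Z on the +x side, so Z = (42.80, 0.000). Tangency of A1 to BZ means the radius CZ is perpendicular to BZ, so C = Z + (0, 13.9) = (42.80, 13.90). On A1, Z sits at bearing -90° from C; a 63° counterclockwise sweep puts A at bearing -27°, so A = C + 13.9·(cos -27°, sin -27°) = (55.18, 7.590). Since A1 is tangent to AL there, CA ⟂ AL, so AL runs along (−sin -27°, cos -27°); with |AL| = 28.2, L = (67.99, 32.72). Then cos ∠LAZ = AL·AZ / (|AL||AZ|), giving 148.5°.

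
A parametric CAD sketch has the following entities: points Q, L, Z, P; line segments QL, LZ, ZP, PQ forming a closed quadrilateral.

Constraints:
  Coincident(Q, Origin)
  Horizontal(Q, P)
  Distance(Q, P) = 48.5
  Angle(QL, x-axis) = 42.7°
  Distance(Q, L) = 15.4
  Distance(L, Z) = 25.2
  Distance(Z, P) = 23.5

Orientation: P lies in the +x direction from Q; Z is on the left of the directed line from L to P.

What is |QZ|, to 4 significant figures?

39.87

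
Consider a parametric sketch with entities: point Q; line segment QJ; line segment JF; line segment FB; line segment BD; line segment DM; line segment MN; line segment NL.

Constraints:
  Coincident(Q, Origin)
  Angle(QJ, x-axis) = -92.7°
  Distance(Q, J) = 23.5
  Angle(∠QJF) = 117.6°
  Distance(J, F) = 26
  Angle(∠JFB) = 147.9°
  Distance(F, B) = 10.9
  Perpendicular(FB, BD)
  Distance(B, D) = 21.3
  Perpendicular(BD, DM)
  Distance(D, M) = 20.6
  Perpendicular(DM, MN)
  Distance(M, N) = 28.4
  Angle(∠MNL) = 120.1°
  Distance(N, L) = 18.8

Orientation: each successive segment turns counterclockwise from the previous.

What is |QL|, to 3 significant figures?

60.1

Q is at the origin; QJ runs at -92.7° with length 23.5, so J = (-1.11, -23.5). ∠QJF = 117.6° gives JF at -30.3° from the x-axis; with |JF| = 26.0, F = (21.3, -36.6). ∠JFB = 147.9° gives FB at 1.80° from the x-axis; with |FB| = 10.9, B = (32.2, -36.2). FB is perpendicular to BD, so BD runs at 91.8°; with |BD| = 21.3, D = (31.6, -15.0). The perpendicularity gives DM at right angles to BD, so DM runs at -178°; with |DM| = 20.6, M = (11.0, -15.6). The perpendicularity gives MN at right angles to DM, so MN runs at -88.2°; with |MN| = 28.4, N = (11.9, -44.0). ∠MNL = 120.1° gives NL at -28.3° from the x-axis; with |NL| = 18.8, L = (28.4, -52.9). Then |QL| = |L − Q| = 60.1.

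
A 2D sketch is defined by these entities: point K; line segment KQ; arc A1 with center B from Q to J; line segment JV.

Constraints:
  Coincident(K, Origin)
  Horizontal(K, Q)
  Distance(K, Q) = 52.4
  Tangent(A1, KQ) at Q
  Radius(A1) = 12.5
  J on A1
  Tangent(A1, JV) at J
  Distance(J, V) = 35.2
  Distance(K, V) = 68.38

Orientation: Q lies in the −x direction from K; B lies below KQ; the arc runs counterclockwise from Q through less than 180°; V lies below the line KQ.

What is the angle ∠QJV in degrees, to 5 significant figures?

121.21°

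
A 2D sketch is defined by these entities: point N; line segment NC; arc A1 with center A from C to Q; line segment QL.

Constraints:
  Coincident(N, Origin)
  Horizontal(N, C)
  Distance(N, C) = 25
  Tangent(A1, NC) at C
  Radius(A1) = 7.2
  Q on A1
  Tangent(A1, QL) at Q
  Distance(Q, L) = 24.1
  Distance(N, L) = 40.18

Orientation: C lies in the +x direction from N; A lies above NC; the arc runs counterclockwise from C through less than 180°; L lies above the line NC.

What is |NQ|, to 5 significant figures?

33.208

N is at the origin; NC is horizontal with |NC| = 25.0 and C on the +x side, so C = (25.000, 0.0000). Tangency of A1 to NC means the radius AC is perpendicular to NC, so A = C + (0, 7.2) = (25.000, 7.2000). Since AQ ⟂ QL (tangency), |AL| = √(7.2² + 24.1²) = 25.153 regardless of where Q sits on A1. So L lies on both circle(N, 40.18) and circle(A, 25.153); the above-NC intersection is L = (23.862, 32.327). Q is the foot of the tangent from L: Q = (31.798, 9.5709).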